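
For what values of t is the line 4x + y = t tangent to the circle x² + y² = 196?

For a tangent, require d(centre, line) = r = 14.
|4·0 + 1·0 − t| / √17 = 14
|t| = 14√17.

t = ±14√17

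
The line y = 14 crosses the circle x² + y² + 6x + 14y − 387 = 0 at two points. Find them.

Substitute y = 14:
x² + 6x + 5 = 0
x = −1 or x = −5, giving (−1, 14) and (−5, 14).

(−5, 14) and (−1, 14)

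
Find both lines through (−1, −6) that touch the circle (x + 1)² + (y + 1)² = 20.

x − 2y = 11 and x + 2y = −13

Let a tangent through (−1, −6) have slope m. Its distance from (−1, −1) must equal 2√5:
(0m − (5))² = 20(m² + 1)
4m² − 1 = 0, so m = 1/2 or m = −1/2.
With m = 1/2: x − 2y = 11. With m = −1/2: x + 2y = −13.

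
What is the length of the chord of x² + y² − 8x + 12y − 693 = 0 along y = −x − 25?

From the line, y = −x − 25. Substituting:
2x² + 30x − 368 = 0  ⟹  x² + 15x − 184 = 0
x = 8 or x = −23, giving (8, −33) and (−23, −2).
Chord length = distance between (8, −33) and (−23, −2) = √1922 = 31√2.

31√2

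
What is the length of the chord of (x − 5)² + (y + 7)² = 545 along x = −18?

The line gives x = −18. Substituting into the circle:
y² + 14y + 33 = 0
y = −3 or y = −11, giving (−18, −3) and (−18, −11).
|(−18, −3) − (−18, −11)| = √((0)² + (8)²) = 8.

8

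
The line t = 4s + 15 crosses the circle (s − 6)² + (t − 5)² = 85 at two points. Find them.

(−3, 3) and (−1, 11)

Express t = 4s + 15 and substitute into the circle:
17s² + 68s + 51 = 0  ⟹  s² + 4s + 3 = 0
s = −1 or s = −3, giving (−1, 11) and (−3, 3).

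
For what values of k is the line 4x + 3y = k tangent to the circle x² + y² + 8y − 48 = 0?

For a tangent, require d(centre, line) = r = 8.
|4·0 + 3·(−4) − k| / √25 = 8
|k − (−12)| = 8·5, so k = 28 or k = −52.

k = −52 or k = 28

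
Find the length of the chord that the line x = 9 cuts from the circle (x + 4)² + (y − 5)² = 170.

2

The line gives x = 9. Substituting into the circle:
y² − 10y + 24 = 0
y = 6 or y = 4, giving (9, 6) and (9, 4).
Chord length = distance between (9, 6) and (9, 4) = √4 = 2.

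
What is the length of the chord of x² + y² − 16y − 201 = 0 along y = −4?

22

From the line, y = −4. Substituting:
x² − 121 = 0
x = 11 or x = −11, giving (11, −4) and (−11, −4).
|(11, −4) − (−11, −4)| = √((22)² + (0)²) = 22.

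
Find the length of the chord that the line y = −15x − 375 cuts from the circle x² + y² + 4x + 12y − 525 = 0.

√226

Substitute y = −15x − 375:
226x² + 11074x + 135600 = 0  ⟹  x² + 49x + 600 = 0
x = −24 or x = −25, giving (−24, −15) and (−25, 0).
|(−24, −15) − (−25, 0)| = √((1)² + (−15)²) = √226.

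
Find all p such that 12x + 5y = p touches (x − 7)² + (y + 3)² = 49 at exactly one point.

Tangency holds when the distance from the centre (7, −3) to the line equals the radius 7:
|12·7 + 5·(−3) − p| / √169 = 7
|p − (69)| = 7·13, so p = 160 or p = −22.

p = −22 or p = 160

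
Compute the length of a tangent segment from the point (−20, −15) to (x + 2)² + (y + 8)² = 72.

The centre is (−2, −8) and r = 6√2. The square of the distance from P to the centre is 324 + 49 = 373.
Power of the point: PT² = |PO|² − r² = 301, so PT = √301.

√301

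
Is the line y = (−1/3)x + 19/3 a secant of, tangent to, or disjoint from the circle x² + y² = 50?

secant

Centre (0, 0), r² = 50. Distance² from centre to line = (−19)²/10 = 361/10.
Since d² < r², the line cuts the circle twice.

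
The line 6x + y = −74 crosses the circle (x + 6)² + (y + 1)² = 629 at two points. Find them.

(−16, 22) and (−8, −26)

Express y = −6x − 74 and substitute into the circle:
37x² + 888x + 4736 = 0  ⟹  x² + 24x + 128 = 0
x = −8 or x = −16, giving (−8, −26) and (−16, 22).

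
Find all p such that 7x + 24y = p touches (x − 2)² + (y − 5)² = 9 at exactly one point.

p = 59 or p = 209

For a tangent, require d(centre, line) = r = 3.
|7·2 + 24·5 − p| / √625 = 3
|p − (134)| = 3·25, so p = 209 or p = 59.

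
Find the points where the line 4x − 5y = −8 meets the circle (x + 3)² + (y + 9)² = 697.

Substitute y = (8 + 4x)/5:
41x² + 574x − 14391 = 0  ⟹  x² + 14x − 351 = 0
x = 13 or x = −27, giving (13, 12) and (−27, −20).

(−27, −20) and (13, 12)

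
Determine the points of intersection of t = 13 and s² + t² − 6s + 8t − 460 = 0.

From the line, t = 13. Substituting:
s² − 6s − 187 = 0
s = 17 or s = −11, giving (17, 13) and (−11, 13).

(−11, 13) and (17, 13)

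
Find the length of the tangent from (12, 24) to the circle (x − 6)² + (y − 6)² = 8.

Centre (6, 6), r² = 8. |PO|² = (6)² + (18)² = 360.
Power of the point: PT² = |PO|² − r² = 352, so PT = 4√22.

4√22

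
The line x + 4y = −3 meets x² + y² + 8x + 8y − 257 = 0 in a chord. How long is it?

Centre (−4, −4), r² = 289. Perpendicular distance d from centre to line = |−17| / √17 = 17/√17.
Half the chord is √(r² − d²) = √(272), so the full chord is 8√17.

8√17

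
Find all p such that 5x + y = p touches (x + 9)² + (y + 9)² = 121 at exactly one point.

p = −54 ± 11√26

The line touches the circle iff its distance from (−9, −9) is 11:
|5·(−9) + 1·(−9) − p| / √26 = 11
|p − (−54)| = 11√26.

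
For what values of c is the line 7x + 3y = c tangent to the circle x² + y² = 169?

For a tangent, require d(centre, line) = r = 13.
|7·0 + 3·0 − c| / √58 = 13
|c| = 13√58.

c = ±13√58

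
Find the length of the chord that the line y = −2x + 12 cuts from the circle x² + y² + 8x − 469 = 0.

18√5

Centre (−4, 0), r² = 485. Perpendicular distance d from centre to line = |−20| / √5 = 20/√5.
Half the chord is √(r² − d²) = √(405), so the full chord is 18√5.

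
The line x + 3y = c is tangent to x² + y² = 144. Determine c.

c = ±12√10

Tangency holds when the distance from the centre (0, 0) to the line equals the radius 12:
|1·0 + 3·0 − c| / √10 = 12
|c| = 12√10.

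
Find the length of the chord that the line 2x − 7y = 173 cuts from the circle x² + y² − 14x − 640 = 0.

The distance from (7, 0) to the line is 159/√53, and r² = 689.
Chord = 2√(r² − d²) = 2·√(212) = 4√53.

4√53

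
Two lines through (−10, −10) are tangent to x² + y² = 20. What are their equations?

Write the tangent as mx − y + (−10 − m·(−10)) = 0 and set its distance from the centre to 2√5:
(10m − (10))² = 20(m² + 1)
2m² − 5m + 2 = 0, so m = 2 or m = 1/2.
Through (−10, −10) these give 2x − y = −10 and x − 2y = 10.

2x − y = −10 and x − 2y = 10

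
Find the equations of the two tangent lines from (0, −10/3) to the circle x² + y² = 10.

x + 3y = −10 and x − 3y = 10

Write the tangent as mx − y + (−10/3 − m·(0)) = 0 and set its distance from the centre to √10:
[m·(0) − (10/3)]² = 10(m² + 1)
9m² − 1 = 0, so m = −1/3 or m = 1/3.
With m = −1/3: x + 3y = −10. With m = 1/3: x − 3y = 10.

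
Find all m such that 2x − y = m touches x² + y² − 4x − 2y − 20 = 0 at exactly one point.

Tangency holds when the distance from the centre (2, 1) to the line equals the radius 5:
|2·2 − 1·1 − m| / √5 = 5
|m − (3)| = 5√5.

m = 3 ± 5√5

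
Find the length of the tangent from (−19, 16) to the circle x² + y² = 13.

With centre O = (0, 0), |OP|² = 617 and r² = 13.
The tangent meets the radius at right angles, so tangent² = |PO|² − r² = 617 − 13 = 604.

2√151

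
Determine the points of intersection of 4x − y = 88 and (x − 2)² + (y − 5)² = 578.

Express y = 4x − 88 and substitute into the circle:
17x² − 748x + 8075 = 0  ⟹  x² − 44x + 475 = 0
x = 25 or x = 19, giving (25, 12) and (19, −12).

(19, −12) and (25, 12)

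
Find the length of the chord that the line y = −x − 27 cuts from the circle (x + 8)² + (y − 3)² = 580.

26√2

The distance from (−8, 3) to the line is 22/√2, and r² = 580.
Chord = 2√(r² − d²) = 2·√(338) = 26√2.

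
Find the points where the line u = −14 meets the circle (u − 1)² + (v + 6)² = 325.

The line gives u = −14. Substituting into the circle:
v² + 12v − 64 = 0
v = 4 or v = −16, giving (−14, 4) and (−14, −16).

(−14, −16) and (−14, 4)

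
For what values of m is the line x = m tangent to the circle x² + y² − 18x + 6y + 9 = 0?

Tangency holds when the distance from the centre (9, −3) to the line equals the radius 9:
|1·9 + 0·(−3) − m| / √1 = 9
|m − (9)| = 9, so m = 18 or m = 0.

m = 0 or m = 18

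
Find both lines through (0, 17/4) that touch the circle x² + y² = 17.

x + 4y = 17 and x − 4y = −17

A line y − (17/4) = m(x − (0)) is tangent when its distance from (0, 0) is √17:
[m·(0) − (−17/4)]² = 17(m² + 1)
16m² − 1 = 0, so m = −1/4 or m = 1/4.
With m = −1/4: x + 4y = 17. With m = 1/4: x − 4y = −17.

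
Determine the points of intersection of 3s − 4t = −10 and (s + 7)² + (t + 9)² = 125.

(−18, −11) and (−2, 1)

From the line, t = (10 + 3s)/4. Substituting:
25s² + 500s + 900 = 0  ⟹  s² + 20s + 36 = 0
s = −2 or s = −18, giving (−2, 1) and (−18, −11).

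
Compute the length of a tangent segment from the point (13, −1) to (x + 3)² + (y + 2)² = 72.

√185

The centre is (−3, −2) and r = 6√2. The square of the distance from P to the centre is 256 + 1 = 257.
Power of the point: PT² = |PO|² − r² = 185, so PT = √185.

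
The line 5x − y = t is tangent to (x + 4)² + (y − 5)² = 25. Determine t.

t = −25 ± 5√26

Tangency holds when the distance from the centre (−4, 5) to the line equals the radius 5:
|5·(−4) − 1·5 − t| / √26 = 5
|t − (−25)| = 5√26.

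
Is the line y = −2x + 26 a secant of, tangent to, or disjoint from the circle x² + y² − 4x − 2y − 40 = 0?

disjoint

Substituting the line into the circle gives 5x² − 104x + 584 = 0.
Δ = 10816 − 11680 = −864.
No real roots: the line does not meet the circle.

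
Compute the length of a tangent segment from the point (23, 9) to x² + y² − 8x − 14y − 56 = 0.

2√61

The centre is (4, 7) and r = 11. The square of the distance from P to the centre is 361 + 4 = 365.
By the tangent–radius right angle, tangent length = √(|PO|² − r²) = √244 = 2√61.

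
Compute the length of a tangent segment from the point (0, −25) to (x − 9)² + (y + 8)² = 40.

√330

With centre O = (9, −8), |OP|² = 370 and r² = 40.
Power of the point: PT² = |PO|² − r² = 330, so PT = √330.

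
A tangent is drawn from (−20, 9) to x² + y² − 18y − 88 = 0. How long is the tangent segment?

With centre O = (0, 9), |OP|² = 400 and r² = 169.
Power of the point: PT² = |PO|² − r² = 231, so PT = √231.

√231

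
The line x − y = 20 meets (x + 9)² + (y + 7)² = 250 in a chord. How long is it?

Substitute y = x − 20:
2x² − 8x = 0  ⟹  x² − 4x = 0
x = 4 or x = 0, giving (4, −16) and (0, −20).
|(4, −16) − (0, −20)| = √((4)² + (4)²) = 4√2.

4√2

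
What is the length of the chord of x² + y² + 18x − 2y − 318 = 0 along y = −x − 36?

Centre (−9, 1), r² = 400. Perpendicular distance d from centre to line = |28| / √2 = 28/√2.
Half the chord is √(r² − d²) = √(8), so the full chord is 4√2.

4√2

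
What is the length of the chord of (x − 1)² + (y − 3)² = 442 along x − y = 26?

From the line, y = x − 26. Substituting:
2x² − 60x + 400 = 0  ⟹  x² − 30x + 200 = 0
x = 20 or x = 10, giving (20, −6) and (10, −16).
|(20, −6) − (10, −16)| = √((10)² + (10)²) = 10√2.

10√2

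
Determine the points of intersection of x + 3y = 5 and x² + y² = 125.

From the line, y = (5 − x)/3. Substituting:
10x² − 10x − 1100 = 0  ⟹  x² − x − 110 = 0
x = 11 or x = −10, giving (11, −2) and (−10, 5).

(−10, 5) and (11, −2)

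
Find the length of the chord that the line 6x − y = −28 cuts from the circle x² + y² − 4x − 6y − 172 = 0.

4√37

The distance from (2, 3) to the line is 37/√37, and r² = 185.
Chord = 2√(r² − d²) = 2·√(148) = 4√37.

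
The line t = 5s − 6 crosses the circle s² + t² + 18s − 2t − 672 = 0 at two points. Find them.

(−4, −26) and (6, 24)

Express t = 5s − 6 and substitute into the circle:
26s² − 52s − 624 = 0  ⟹  s² − 2s − 24 = 0
s = 6 or s = −4, giving (6, 24) and (−4, −26).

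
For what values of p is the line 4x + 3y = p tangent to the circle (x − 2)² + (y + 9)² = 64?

p = −59 or p = 21

For a tangent, require d(centre, line) = r = 8.
|4·2 + 3·(−9) − p| / √25 = 8
|p − (−19)| = 8·5, so p = 21 or p = −59.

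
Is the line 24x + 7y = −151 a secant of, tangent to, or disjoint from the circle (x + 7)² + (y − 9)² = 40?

Substituting the line into the circle gives 625x² + 10958x + 46237 = 0.
Δ = 120077764 − 115592500 = 4485264.
Two real roots: the line is a secant.

secant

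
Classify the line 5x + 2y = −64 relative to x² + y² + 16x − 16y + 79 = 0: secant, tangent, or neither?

neither

Substituting the line into the circle gives 29x² + 864x + 6460 = 0.
Discriminant = (864)² − 4·29·(6460) = −2864 < 0.
No real roots: the line does not meet the circle.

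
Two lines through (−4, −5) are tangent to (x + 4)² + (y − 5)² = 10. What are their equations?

3x + y = −17 and 3x − y = −7

A line y − (−5) = m(x − (−4)) is tangent when its distance from (−4, 5) is √10:
[m·(0) − (10)]² = 10(m² + 1)
m² − 9 = 0, so m = −3 or m = 3.
With m = −3: 3x + y = −17. With m = 3: 3x − y = −7.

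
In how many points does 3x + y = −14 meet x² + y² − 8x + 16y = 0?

2

Substituting the line into the circle gives 10x² + 28x − 28 = 0.
Discriminant = (28)² − 4·10·(−28) = 1904 > 0.
Two real roots: the line is a secant.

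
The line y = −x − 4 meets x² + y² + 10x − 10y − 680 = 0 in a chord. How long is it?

38√2

Centre (−5, 5), r² = 730. Perpendicular distance d from centre to line = |4| / √2 = 4/√2.
Half the chord is √(r² − d²) = √(722), so the full chord is 38√2.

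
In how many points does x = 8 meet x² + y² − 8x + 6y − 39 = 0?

2

Substituting the line into the circle gives y² + 6y − 39 = 0.
Discriminant = (6)² − 4·1·(−39) = 192 > 0.
Two real roots: the line is a secant.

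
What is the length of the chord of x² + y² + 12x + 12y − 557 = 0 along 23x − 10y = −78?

2√629

Express y = (78 + 23x)/10 and substitute into the circle:
629x² + 7548x − 40256 = 0  ⟹  x² + 12x − 64 = 0
x = 4 or x = −16, giving (4, 17) and (−16, −29).
|(4, 17) − (−16, −29)| = √((20)² + (46)²) = 2√629.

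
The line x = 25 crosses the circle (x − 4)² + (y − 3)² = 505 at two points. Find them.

(25, −5) and (25, 11)

The line gives x = 25. Substituting into the circle:
y² − 6y − 55 = 0
y = 11 or y = −5, giving (25, 11) and (25, −5).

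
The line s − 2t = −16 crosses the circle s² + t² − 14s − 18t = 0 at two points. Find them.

Express t = (16 + s)/2 and substitute into the circle:
5s² − 60s − 320 = 0  ⟹  s² − 12s − 64 = 0
s = 16 or s = −4, giving (16, 16) and (−4, 6).

(−4, 6) and (16, 16)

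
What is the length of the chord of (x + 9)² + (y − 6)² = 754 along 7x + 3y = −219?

The distance from (−9, 6) to the line is 174/√58, and r² = 754.
Half the chord is √(r² − d²) = √(232), so the full chord is 4√58.

4√58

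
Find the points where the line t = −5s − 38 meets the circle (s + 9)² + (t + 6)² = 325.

(−10, 12) and (−3, −23)

Express t = −5s − 38 and substitute into the circle:
26s² + 338s + 780 = 0  ⟹  s² + 13s + 30 = 0
s = −3 or s = −10, giving (−3, −23) and (−10, 12).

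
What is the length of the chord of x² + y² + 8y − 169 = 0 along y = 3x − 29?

Centre (0, −4), r² = 185. Perpendicular distance d from centre to line = |−25| / √10 = 25/√10.
Chord = 2√(r² − d²) = 2·√(245/2) = 7√10.

7√10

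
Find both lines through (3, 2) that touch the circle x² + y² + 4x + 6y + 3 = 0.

Write the tangent as mx − y + (2 − m·(3)) = 0 and set its distance from the centre to √10:
(−5m − (−5))² = 10(m² + 1)
3m² − 10m + 3 = 0, so m = 3 or m = 1/3.
With m = 3: 3x − y = 7. With m = 1/3: x − 3y = −3.

3x − y = 7 and x − 3y = −3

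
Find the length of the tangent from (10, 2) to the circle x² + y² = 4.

Centre (0, 0), r² = 4. |PO|² = (10)² + (2)² = 104.
By the tangent–radius right angle, tangent length = √(|PO|² − r²) = √100 = 10.

10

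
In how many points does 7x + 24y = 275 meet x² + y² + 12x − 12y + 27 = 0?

Centre (−6, 6), r² = 45. Distance² from centre to line = (−173)²/625 = 29929/625.
Since d² > r², the line lies outside the circle.

0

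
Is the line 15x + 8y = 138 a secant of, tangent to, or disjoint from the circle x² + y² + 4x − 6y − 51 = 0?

disjoint

Substituting the line into the circle gives 289x² − 3164x + 9156 = 0.
Discriminant = (−3164)² − 4·289·(9156) = −573440 < 0.
No real roots: the line does not meet the circle.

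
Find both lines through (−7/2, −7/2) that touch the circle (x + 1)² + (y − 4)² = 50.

x + y = −7 and x − 7y = 21

Write the tangent as mx − y + (−7/2 − m·(−7/2)) = 0 and set its distance from the centre to 5√2:
[m·(5/2) − (15/2)]² = 50(m² + 1)
7m² + 6m − 1 = 0, so m = −1 or m = 1/7.
Through (−7/2, −7/2) these give x + y = −7 and x − 7y = 21.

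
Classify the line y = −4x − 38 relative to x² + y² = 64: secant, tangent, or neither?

neither

Substituting the line into the circle gives 17x² + 304x + 1380 = 0.
Δ = 92416 − 93840 = −1424.
No real roots: the line does not meet the circle.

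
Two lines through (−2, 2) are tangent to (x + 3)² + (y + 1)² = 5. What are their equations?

x − 2y = −6 and 2x + y = −2

Write the tangent as mx − y + (2 − m·(−2)) = 0 and set its distance from the centre to √5:
[m·(−1) − (−3)]² = 5(m² + 1)
2m² + 3m − 2 = 0, so m = 1/2 or m = −2.
With m = 1/2: x − 2y = −6. With m = −2: 2x + y = −2.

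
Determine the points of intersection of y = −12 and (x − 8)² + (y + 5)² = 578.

From the line, y = −12. Substituting:
x² − 16x − 465 = 0
x = 31 or x = −15, giving (31, −12) and (−15, −12).

(−15, −12) and (31, −12)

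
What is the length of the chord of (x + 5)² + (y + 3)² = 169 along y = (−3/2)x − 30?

4√13

The distance from (−5, −3) to the line is 39/√13, and r² = 169.
Half the chord is √(r² − d²) = √(52), so the full chord is 4√13.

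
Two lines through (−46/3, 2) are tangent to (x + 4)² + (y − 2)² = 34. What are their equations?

A line y − (2) = m(x − (−46/3)) is tangent when its distance from (−4, 2) is √34:
(34/3m − (0))² = 34(m² + 1)
25m² − 9 = 0, so m = −3/5 or m = 3/5.
With m = −3/5: 3x + 5y = −36. With m = 3/5: 3x − 5y = −56.

3x + 5y = −36 and 3x − 5y = −56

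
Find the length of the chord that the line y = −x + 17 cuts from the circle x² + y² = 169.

The distance from (0, 0) to the line is 17/√2, and r² = 169.
Half the chord is √(r² − d²) = √(49/2), so the full chord is 7√2.

7√2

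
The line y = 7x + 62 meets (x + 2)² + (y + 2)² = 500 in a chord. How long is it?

Express y = 7x + 62 and substitute into the circle:
50x² + 900x + 3600 = 0  ⟹  x² + 18x + 72 = 0
x = −6 or x = −12, giving (−6, 20) and (−12, −22).
|(−6, 20) − (−12, −22)| = √((6)² + (42)²) = 30√2.

30√2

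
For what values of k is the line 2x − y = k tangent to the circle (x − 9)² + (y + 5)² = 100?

The line touches the circle iff its distance from (9, −5) is 10:
|2·9 − 1·(−5) − k| / √5 = 10
|k − (23)| = 10√5.

k = 23 ± 10√5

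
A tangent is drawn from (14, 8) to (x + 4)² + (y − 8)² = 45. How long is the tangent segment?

Centre (−4, 8), r² = 45. |PO|² = (18)² + (0)² = 324.
The tangent meets the radius at right angles, so tangent² = |PO|² − r² = 324 − 45 = 279.

3√31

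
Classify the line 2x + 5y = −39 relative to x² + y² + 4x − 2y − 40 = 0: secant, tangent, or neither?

Substituting the line into the circle gives 29x² + 276x + 911 = 0.
Discriminant = (276)² − 4·29·(911) = −29500 < 0.
No real roots: the line does not meet the circle.

neither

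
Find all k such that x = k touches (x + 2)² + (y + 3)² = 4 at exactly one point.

The line touches the circle iff its distance from (−2, −3) is 2:
|1·(−2) + 0·(−3) − k| / √1 = 2
|k − (−2)| = 2, so k = 0 or k = −4.

k = −4 or k = 0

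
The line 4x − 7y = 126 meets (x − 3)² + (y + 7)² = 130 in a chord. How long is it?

Centre (3, −7), r² = 130. Perpendicular distance d from centre to line = |−65| / √65 = 65/√65.
Chord = 2√(r² − d²) = 2·√(65) = 2√65.

2√65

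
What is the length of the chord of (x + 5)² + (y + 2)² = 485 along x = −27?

The distance from (−5, −2) to the line is 22, and r² = 485.
Half the chord is √(r² − d²) = √(1), so the full chord is 2.

2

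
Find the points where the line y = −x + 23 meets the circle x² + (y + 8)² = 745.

(4, 19) and (27, −4)

From the line, y = −x + 23. Substituting:
2x² − 62x + 216 = 0  ⟹  x² − 31x + 108 = 0
x = 27 or x = 4, giving (27, −4) and (4, 19).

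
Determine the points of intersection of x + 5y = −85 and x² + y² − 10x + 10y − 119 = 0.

(0, −17) and (5, −18)

Substitute y = (−85 − x)/5:
26x² − 130x = 0  ⟹  x² − 5x = 0
x = 5 or x = 0, giving (5, −18) and (0, −17).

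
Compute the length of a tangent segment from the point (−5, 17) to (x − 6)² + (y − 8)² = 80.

√122

The centre is (6, 8) and r = 4√5. The square of the distance from P to the centre is 121 + 81 = 202.
By the tangent–radius right angle, tangent length = √(|PO|² − r²) = √122.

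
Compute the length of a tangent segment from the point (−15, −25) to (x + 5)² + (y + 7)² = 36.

2√97

Centre (−5, −7), r² = 36. |PO|² = (−10)² + (−18)² = 424.
By the tangent–radius right angle, tangent length = √(|PO|² − r²) = √388 = 2√97.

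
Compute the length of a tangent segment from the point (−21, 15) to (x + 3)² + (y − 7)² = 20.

4√23

With centre O = (−3, 7), |OP|² = 388 and r² = 20.
The tangent meets the radius at right angles, so tangent² = |PO|² − r² = 388 − 20 = 368.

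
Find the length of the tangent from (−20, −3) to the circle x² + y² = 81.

The centre is (0, 0) and r = 9. The square of the distance from P to the centre is 400 + 9 = 409.
Power of the point: PT² = |PO|² − r² = 328, so PT = 2√82.

2√82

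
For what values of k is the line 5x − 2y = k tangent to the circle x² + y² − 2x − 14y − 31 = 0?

The line touches the circle iff its distance from (1, 7) is 9:
|5·1 − 2·7 − k| / √29 = 9
|k − (−9)| = 9√29.

k = −9 ± 9√29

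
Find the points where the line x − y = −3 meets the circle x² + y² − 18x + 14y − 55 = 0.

(−2, 1) and (1, 4)

Express y = x + 3 and substitute into the circle:
2x² + 2x − 4 = 0  ⟹  x² + x − 2 = 0
x = 1 or x = −2, giving (1, 4) and (−2, 1).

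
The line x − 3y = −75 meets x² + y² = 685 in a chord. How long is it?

7√10

Centre (0, 0), r² = 685. Perpendicular distance d from centre to line = |75| / √10 = 75/√10.
Chord = 2√(r² − d²) = 2·√(245/2) = 7√10.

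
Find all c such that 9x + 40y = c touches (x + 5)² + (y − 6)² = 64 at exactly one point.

The line touches the circle iff its distance from (−5, 6) is 8:
|9·(−5) + 40·6 − c| / √1681 = 8
|c − (195)| = 8·41, so c = 523 or c = −133.

c = −133 or c = 523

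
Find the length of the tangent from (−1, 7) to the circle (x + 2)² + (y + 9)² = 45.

2√53

Centre (−2, −9), r² = 45. |PO|² = (1)² + (16)² = 257.
The tangent meets the radius at right angles, so tangent² = |PO|² − r² = 257 − 45 = 212.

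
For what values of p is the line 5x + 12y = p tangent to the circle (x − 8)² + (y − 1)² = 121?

The line touches the circle iff its distance from (8, 1) is 11:
|5·8 + 12·1 − p| / √169 = 11
|p − (52)| = 11·13, so p = 195 or p = −91.

p = −91 or p = 195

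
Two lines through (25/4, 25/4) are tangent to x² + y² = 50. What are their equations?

7x + y = 50 and x + 7y = 50

A line y − (25/4) = m(x − (25/4)) is tangent when its distance from (0, 0) is 5√2:
(−25/4m − (−25/4))² = 50(m² + 1)
7m² + 50m + 7 = 0, so m = −7 or m = −1/7.
With m = −7: 7x + y = 50. With m = −1/7: x + 7y = 50.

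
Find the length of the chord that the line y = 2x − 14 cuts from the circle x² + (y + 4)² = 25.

Centre (0, −4), r² = 25. Perpendicular distance d from centre to line = |−10| / √5 = 10/√5.
Chord = 2√(r² − d²) = 2·√(5) = 2√5.

2√5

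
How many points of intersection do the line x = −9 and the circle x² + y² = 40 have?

d² = (1·0 + 0·0 − (−9))² = 81; r² = 40.
Since d² > r², the line lies outside the circle.

0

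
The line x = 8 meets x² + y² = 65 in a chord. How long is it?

Centre (0, 0), r² = 65. Perpendicular distance d from centre to line = |−8| / √1 = 8.
Chord = 2√(r² − d²) = 2·√(1) = 2.

2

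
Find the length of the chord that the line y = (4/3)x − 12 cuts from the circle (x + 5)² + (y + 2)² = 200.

20

The distance from (−5, −2) to the line is 50/√25, and r² = 200.
Half the chord is √(r² − d²) = √(100), so the full chord is 20.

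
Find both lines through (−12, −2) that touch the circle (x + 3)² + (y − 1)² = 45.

x + 2y = −16 and 2x − y = −22

Write the tangent as mx − y + (−2 − m·(−12)) = 0 and set its distance from the centre to 3√5:
(9m − (3))² = 45(m² + 1)
2m² − 3m − 2 = 0, so m = −1/2 or m = 2.
With m = −1/2: x + 2y = −16. With m = 2: 2x − y = −22.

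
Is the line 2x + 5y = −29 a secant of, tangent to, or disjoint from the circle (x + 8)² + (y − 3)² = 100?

secant

d² = (2·(−8) + 5·3 − (−29))²/29 = 784/29; r² = 100.
Since d² < r², the line cuts the circle twice.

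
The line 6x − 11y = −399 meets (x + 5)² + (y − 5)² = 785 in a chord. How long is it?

Express y = (399 + 6x)/11 and substitute into the circle:
157x² + 5338x + 26376 = 0  ⟹  x² + 34x + 168 = 0
x = −6 or x = −28, giving (−6, 33) and (−28, 21).
|(−6, 33) − (−28, 21)| = √((22)² + (12)²) = 2√157.

2√157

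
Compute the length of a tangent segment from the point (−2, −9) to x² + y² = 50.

√35

The centre is (0, 0) and r = 5√2. The square of the distance from P to the centre is 4 + 81 = 85.
By the tangent–radius right angle, tangent length = √(|PO|² − r²) = √35.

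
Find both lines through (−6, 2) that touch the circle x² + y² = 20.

2x + y = −10 and x − 2y = −10

Let a tangent through (−6, 2) have slope m. Its distance from (0, 0) must equal 2√5:
[m·(6) − (−2)]² = 20(m² + 1)
2m² + 3m − 2 = 0, so m = −2 or m = 1/2.
With m = −2: 2x + y = −10. With m = 1/2: x − 2y = −10.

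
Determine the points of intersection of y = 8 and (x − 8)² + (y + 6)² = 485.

(−9, 8) and (25, 8)

From the line, y = 8. Substituting:
x² − 16x − 225 = 0
x = 25 or x = −9, giving (25, 8) and (−9, 8).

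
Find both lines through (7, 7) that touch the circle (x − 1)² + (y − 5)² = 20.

A line y − (7) = m(x − (7)) is tangent when its distance from (1, 5) is 2√5:
(−6m − (−2))² = 20(m² + 1)
2m² − 3m − 2 = 0, so m = −1/2 or m = 2.
With m = −1/2: x + 2y = 21. With m = 2: 2x − y = 7.

x + 2y = 21 and 2x − y = 7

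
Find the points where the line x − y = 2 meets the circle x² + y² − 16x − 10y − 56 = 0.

(−1, −3) and (16, 14)

Express y = x − 2 and substitute into the circle:
2x² − 30x − 32 = 0  ⟹  x² − 15x − 16 = 0
x = 16 or x = −1, giving (16, 14) and (−1, −3).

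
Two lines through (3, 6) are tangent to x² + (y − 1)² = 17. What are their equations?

Write the tangent as mx − y + (6 − m·(3)) = 0 and set its distance from the centre to √17:
[m·(−3) − (−5)]² = 17(m² + 1)
4m² + 15m − 4 = 0, so m = 1/4 or m = −4.
Through (3, 6) these give x − 4y = −21 and 4x + y = 18.

x − 4y = −21 and 4x + y = 18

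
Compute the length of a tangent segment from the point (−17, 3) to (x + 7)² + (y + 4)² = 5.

With centre O = (−7, −4), |OP|² = 149 and r² = 5.
Power of the point: PT² = |PO|² − r² = 144, so PT = 12.

12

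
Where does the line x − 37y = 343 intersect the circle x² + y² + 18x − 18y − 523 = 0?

(−27, −10) and (10, −9)

From the line, y = (−343 + x)/37. Substituting:
1370x² + 23290x − 369900 = 0  ⟹  x² + 17x − 270 = 0
x = 10 or x = −27, giving (10, −9) and (−27, −10).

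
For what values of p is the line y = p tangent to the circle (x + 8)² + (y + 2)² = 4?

For a tangent, require d(centre, line) = r = 2.
|0·(−8) + 1·(−2) − p| / √1 = 2
|p − (−2)| = 2, so p = 0 or p = −4.

p = −4 or p = 0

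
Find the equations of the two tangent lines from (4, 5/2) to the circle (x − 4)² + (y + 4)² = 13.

A line y − (5/2) = m(x − (4)) is tangent when its distance from (4, −4) is √13:
[m·(0) − (−13/2)]² = 13(m² + 1)
4m² − 9 = 0, so m = 3/2 or m = −3/2.
Through (4, 5/2) these give 3x − 2y = 7 and 3x + 2y = 17.

3x − 2y = 7 and 3x + 2y = 17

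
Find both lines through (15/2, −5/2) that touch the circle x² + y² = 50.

7x + y = 50 and x − y = 10

Let a tangent through (15/2, −5/2) have slope m. Its distance from (0, 0) must equal 5√2:
[m·(−15/2) − (5/2)]² = 50(m² + 1)
m² + 6m − 7 = 0, so m = −7 or m = 1.
With m = −7: 7x + y = 50. With m = 1: x − y = 10.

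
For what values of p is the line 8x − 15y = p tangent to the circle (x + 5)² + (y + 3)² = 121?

The line touches the circle iff its distance from (−5, −3) is 11:
|8·(−5) − 15·(−3) − p| / √289 = 11
|p − (5)| = 11·17, so p = 192 or p = −182.

p = −182 or p = 192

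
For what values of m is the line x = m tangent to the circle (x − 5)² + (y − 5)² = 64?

For a tangent, require d(centre, line) = r = 8.
|1·5 + 0·5 − m| / √1 = 8
|m − (5)| = 8, so m = 13 or m = −3.

m = −3 or m = 13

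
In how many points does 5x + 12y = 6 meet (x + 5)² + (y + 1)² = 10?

0

Centre (−5, −1), r² = 10. Distance² from centre to line = (−43)²/169 = 1849/169.
Since d² > r², the line lies outside the circle.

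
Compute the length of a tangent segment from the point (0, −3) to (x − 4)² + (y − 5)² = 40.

The centre is (4, 5) and r = 2√10. The square of the distance from P to the centre is 16 + 64 = 80.
The tangent meets the radius at right angles, so tangent² = |PO|² − r² = 80 − 40 = 40.

2√10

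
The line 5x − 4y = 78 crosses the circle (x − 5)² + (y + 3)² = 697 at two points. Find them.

(−6, −27) and (26, 13)

Substitute y = (−78 + 5x)/4:
41x² − 820x − 6396 = 0  ⟹  x² − 20x − 156 = 0
x = 26 or x = −6, giving (26, 13) and (−6, −27).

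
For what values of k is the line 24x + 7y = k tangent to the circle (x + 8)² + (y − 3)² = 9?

Tangency holds when the distance from the centre (−8, 3) to the line equals the radius 3:
|24·(−8) + 7·3 − k| / √625 = 3
|k − (−171)| = 3·25, so k = −96 or k = −246.

k = −246 or k = −96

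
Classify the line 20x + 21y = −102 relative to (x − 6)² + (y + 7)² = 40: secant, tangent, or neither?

Centre (6, −7), r² = 40. Distance² from centre to line = (75)²/841 = 5625/841.
Since d² < r², the line cuts the circle twice.

secant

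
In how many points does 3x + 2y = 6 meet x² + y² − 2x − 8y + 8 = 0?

Substituting the line into the circle gives 13x² + 4x − 28 = 0.
Discriminant = (4)² − 4·13·(−28) = 1472 > 0.
Two real roots: the line is a secant.

2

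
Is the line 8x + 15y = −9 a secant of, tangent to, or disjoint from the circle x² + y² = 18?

Substituting the line into the circle gives 289x² + 144x − 3969 = 0.
Δ = 20736 − (−4588164) = 4608900.
Two real roots: the line is a secant.

secant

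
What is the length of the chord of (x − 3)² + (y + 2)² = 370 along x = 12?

34

The line gives x = 12. Substituting into the circle:
y² + 4y − 285 = 0
y = 15 or y = −19, giving (12, 15) and (12, −19).
|(12, 15) − (12, −19)| = √((0)² + (34)²) = 34.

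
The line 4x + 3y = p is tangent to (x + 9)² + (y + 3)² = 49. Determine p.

For a tangent, require d(centre, line) = r = 7.
|4·(−9) + 3·(−3) − p| / √25 = 7
|p − (−45)| = 7·5, so p = −10 or p = −80.

p = −80 or p = −10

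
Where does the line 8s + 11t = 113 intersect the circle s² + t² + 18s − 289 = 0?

Express t = (113 − 8s)/11 and substitute into the circle:
185s² + 370s − 22200 = 0  ⟹  s² + 2s − 120 = 0
s = 10 or s = −12, giving (10, 3) and (−12, 19).

(−12, 19) and (10, 3)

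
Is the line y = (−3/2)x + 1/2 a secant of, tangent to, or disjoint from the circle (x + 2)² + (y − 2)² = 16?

secant

Substituting the line into the circle gives 13x² + 34x − 39 = 0.
Discriminant = (34)² − 4·13·(−39) = 3184 > 0.
Two real roots: the line is a secant.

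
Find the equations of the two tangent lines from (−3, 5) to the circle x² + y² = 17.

Write the tangent as mx − y + (5 − m·(−3)) = 0 and set its distance from the centre to √17:
(3m − (−5))² = 17(m² + 1)
4m² − 15m − 4 = 0, so m = −1/4 or m = 4.
Through (−3, 5) these give x + 4y = 17 and 4x − y = −17.

x + 4y = 17 and 4x − y = −17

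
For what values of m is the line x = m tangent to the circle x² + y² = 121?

m = −11 or m = 11

For a tangent, require d(centre, line) = r = 11.
|1·0 + 0·0 − m| / √1 = 11
|m| = 11, so m = 11 or m = −11.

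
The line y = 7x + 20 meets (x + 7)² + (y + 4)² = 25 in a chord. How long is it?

5√2

Substitute y = 7x + 20:
50x² + 350x + 600 = 0  ⟹  x² + 7x + 12 = 0
x = −3 or x = −4, giving (−3, −1) and (−4, −8).
|(−3, −1) − (−4, −8)| = √((1)² + (7)²) = 5√2.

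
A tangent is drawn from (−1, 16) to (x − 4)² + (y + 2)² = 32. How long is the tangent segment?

The centre is (4, −2) and r = 4√2. The square of the distance from P to the centre is 25 + 324 = 349.
Power of the point: PT² = |PO|² − r² = 317, so PT = √317.

√317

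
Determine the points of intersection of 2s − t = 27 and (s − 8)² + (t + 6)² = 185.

Express t = 2s − 27 and substitute into the circle:
5s² − 100s + 320 = 0  ⟹  s² − 20s + 64 = 0
s = 16 or s = 4, giving (16, 5) and (4, −19).

(4, −19) and (16, 5)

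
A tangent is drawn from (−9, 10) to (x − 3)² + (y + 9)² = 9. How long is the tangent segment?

4√31

With centre O = (3, −9), |OP|² = 505 and r² = 9.
The tangent meets the radius at right angles, so tangent² = |PO|² − r² = 505 − 9 = 496.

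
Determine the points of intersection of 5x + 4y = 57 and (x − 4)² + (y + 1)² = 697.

(−7, 23) and (25, −17)

Substitute y = (57 − 5x)/4:
41x² − 738x − 7175 = 0  ⟹  x² − 18x − 175 = 0
x = 25 or x = −7, giving (25, −17) and (−7, 23).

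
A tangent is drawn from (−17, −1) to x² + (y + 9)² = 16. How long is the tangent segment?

With centre O = (0, −9), |OP|² = 353 and r² = 16.
The tangent meets the radius at right angles, so tangent² = |PO|² − r² = 353 − 16 = 337.

√337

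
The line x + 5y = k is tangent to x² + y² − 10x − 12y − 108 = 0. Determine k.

k = 35 ± 13√26

For a tangent, require d(centre, line) = r = 13.
|1·5 + 5·6 − k| / √26 = 13
|k − (35)| = 13√26.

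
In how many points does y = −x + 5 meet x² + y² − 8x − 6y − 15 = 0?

2

Substituting the line into the circle gives 2x² − 12x − 20 = 0.
Δ = 144 − (−160) = 304.
Two real roots: the line is a secant.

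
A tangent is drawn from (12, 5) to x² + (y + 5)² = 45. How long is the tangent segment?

√199

The centre is (0, −5) and r = 3√5. The square of the distance from P to the centre is 144 + 100 = 244.
Power of the point: PT² = |PO|² − r² = 199, so PT = √199.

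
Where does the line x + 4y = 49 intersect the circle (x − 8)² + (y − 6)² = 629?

(−15, 16) and (33, 4)

Express y = (49 − x)/4 and substitute into the circle:
17x² − 306x − 8415 = 0  ⟹  x² − 18x − 495 = 0
x = 33 or x = −15, giving (33, 4) and (−15, 16).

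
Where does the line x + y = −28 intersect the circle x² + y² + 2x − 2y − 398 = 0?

From the line, y = −x − 28. Substituting:
2x² + 60x + 442 = 0  ⟹  x² + 30x + 221 = 0
x = −13 or x = −17, giving (−13, −15) and (−17, −11).

(−17, −11) and (−13, −15)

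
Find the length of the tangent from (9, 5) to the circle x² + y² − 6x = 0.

2√13

The centre is (3, 0) and r = 3. The square of the distance from P to the centre is 36 + 25 = 61.
Power of the point: PT² = |PO|² − r² = 52, so PT = 2√13.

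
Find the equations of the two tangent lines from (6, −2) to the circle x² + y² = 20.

A line y − (−2) = m(x − (6)) is tangent when its distance from (0, 0) is 2√5:
[m·(−6) − (2)]² = 20(m² + 1)
2m² + 3m − 2 = 0, so m = −2 or m = 1/2.
With m = −2: 2x + y = 10. With m = 1/2: x − 2y = 10.

2x + y = 10 and x − 2y = 10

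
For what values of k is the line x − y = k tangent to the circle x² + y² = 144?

k = ±12√2

The line touches the circle iff its distance from (0, 0) is 12:
|1·0 − 1·0 − k| / √2 = 12
|k| = 12√2.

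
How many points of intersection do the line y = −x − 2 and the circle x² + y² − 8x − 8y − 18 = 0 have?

Substituting the line into the circle gives 2x² + 4x + 2 = 0.
Discriminant = (4)² − 4·2·(2) = 0.
A repeated root: the line is tangent.

1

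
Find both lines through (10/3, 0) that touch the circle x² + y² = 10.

Let a tangent through (10/3, 0) have slope m. Its distance from (0, 0) must equal √10:
[m·(−10/3) − (0)]² = 10(m² + 1)
m² − 9 = 0, so m = 3 or m = −3.
Through (10/3, 0) these give 3x − y = 10 and 3x + y = 10.

3x − y = 10 and 3x + y = 10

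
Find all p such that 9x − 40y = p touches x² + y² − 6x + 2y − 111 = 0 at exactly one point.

p = −384 or p = 518

For a tangent, require d(centre, line) = r = 11.
|9·3 − 40·(−1) − p| / √1681 = 11
|p − (67)| = 11·41, so p = 518 or p = −384.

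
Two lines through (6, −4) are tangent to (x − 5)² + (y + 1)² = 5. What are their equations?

Let a tangent through (6, −4) have slope m. Its distance from (5, −1) must equal √5:
[m·(−1) − (3)]² = 5(m² + 1)
2m² − 3m − 2 = 0, so m = 2 or m = −1/2.
Through (6, −4) these give 2x − y = 16 and x + 2y = −2.

2x − y = 16 and x + 2y = −2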